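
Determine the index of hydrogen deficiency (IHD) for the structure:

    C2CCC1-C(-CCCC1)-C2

Molecular formula from the SMILES: C10H18.
DoU = (2C + 2 + N − H − X)/2 = (2·10 + 2 + 0 − 18 − 0)/2 = 4/2 = 2.
(Structurally: 2 ring(s) + 0 π bond(s) = 2.)

2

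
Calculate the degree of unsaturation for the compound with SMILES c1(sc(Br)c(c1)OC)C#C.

5

Molecular formula from the SMILES: C7H5BrOS.
DoU = (2C + 2 + N − H − X)/2 = (2·7 + 2 + 0 − 5 − 1)/2 = 10/2 = 5.
(Structurally: 1 ring(s) + 4 π bond(s) = 5.)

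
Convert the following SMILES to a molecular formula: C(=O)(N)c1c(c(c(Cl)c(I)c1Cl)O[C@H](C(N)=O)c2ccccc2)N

C15H12Cl2IN3O3

Heavy atoms from the SMILES: 15 C, 2 Cl, 1 I, 3 N, 3 O.
Implicit hydrogens by atom environment:
  7 × C (aromatic): no H
  5 × C (aromatic): 1 H each → 5
  3 × N: 2 H each → 6
  3 × O: no H
  2 × C: no H
  2 × Cl: no H
  1 × C: 1 H
  1 × I: no H
  Total hydrogens = 12.
Molecular formula: C15H12Cl2IN3O3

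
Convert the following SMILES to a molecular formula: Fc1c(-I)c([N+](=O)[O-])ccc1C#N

Heavy atoms from the SMILES: 7 C, 1 F, 1 I, 2 N, 2 O.
Implicit hydrogens by atom environment:
  4 × C (aromatic): no H
  2 × C (aromatic): 1 H each → 2
  1 × C: no H
  1 × F: no H
  1 × I: no H
  1 × N: no H
  1 × N (charge +1): no H
  1 × O: no H
  1 × O (charge -1): no H
  Total hydrogens = 2.
Molecular formula: C7H2FIN2O2

C7H2FIN2O2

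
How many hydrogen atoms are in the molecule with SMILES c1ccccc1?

6

Hydrogens are implicit in SMILES; fill each atom to its normal valence:
  6 × C (aromatic): 1 H each → 6
  Total hydrogens = 6.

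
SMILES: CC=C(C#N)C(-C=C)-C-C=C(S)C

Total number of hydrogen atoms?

15

Hydrogens are implicit in SMILES; fill each atom to its normal valence:
  4 × C: 1 H each → 4
  3 × C: no H
  2 × C: 3 H each → 6
  2 × C: 2 H each → 4
  1 × N: no H
  1 × S: 1 H
  Total hydrogens = 15.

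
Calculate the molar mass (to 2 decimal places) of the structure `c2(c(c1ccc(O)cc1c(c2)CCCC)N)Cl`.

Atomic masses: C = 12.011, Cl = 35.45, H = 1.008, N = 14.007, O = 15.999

249.74

Molecular formula: C14H16ClNO.
M = 14×12.011 + 1×35.45 + 16×1.008 + 1×14.007 + 1×15.999 = 249.74 g/mol.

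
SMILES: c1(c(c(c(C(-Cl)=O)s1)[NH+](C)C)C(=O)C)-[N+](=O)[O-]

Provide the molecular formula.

Heavy atoms from the SMILES: 9 C, 1 Cl, 2 N, 4 O, 1 S.
Implicit hydrogens by atom environment:
  4 × C (aromatic): no H
  3 × C: 3 H each → 9
  3 × O: no H
  2 × C: no H
  1 × Cl: no H
  1 × N (charge +1): 1 H
  1 × N (charge +1): no H
  1 × O (charge -1): no H
  1 × S (aromatic): no H
  Total hydrogens = 10.
Net charge +1.
Molecular formula: C9H10ClN2O4S+

C9H10ClN2O4S+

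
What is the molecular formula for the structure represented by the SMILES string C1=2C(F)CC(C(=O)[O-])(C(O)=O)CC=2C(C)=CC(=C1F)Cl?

Heavy atoms from the SMILES: 13 C, 1 Cl, 2 F, 4 O.
Implicit hydrogens by atom environment:
  5 × C (aromatic): no H
  3 × C: no H
  2 × C: 2 H each → 4
  2 × F: no H
  2 × O: no H
  1 × C: 3 H
  1 × C (aromatic): 1 H
  1 × C: 1 H
  1 × Cl: no H
  1 × O: 1 H
  1 × O (charge -1): no H
  Total hydrogens = 10.
Net charge -1.
Molecular formula: C13H10ClF2O4-

C13H10ClF2O4-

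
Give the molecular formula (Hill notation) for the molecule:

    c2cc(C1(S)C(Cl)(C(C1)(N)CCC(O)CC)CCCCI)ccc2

Heavy atoms from the SMILES: 19 C, 1 Cl, 1 I, 1 N, 1 O, 1 S.
Implicit hydrogens by atom environment:
  8 × C: 2 H each → 16
  5 × C (aromatic): 1 H each → 5
  3 × C: no H
  1 × C: 3 H
  1 × C: 1 H
  1 × C (aromatic): no H
  1 × Cl: no H
  1 × I: no H
  1 × N: 2 H
  1 × O: 1 H
  1 × S: 1 H
  Total hydrogens = 29.
Molecular formula: C19H29ClINOS

C19H29ClINOS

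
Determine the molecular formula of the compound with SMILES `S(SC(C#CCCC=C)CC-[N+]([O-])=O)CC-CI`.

Heavy atoms from the SMILES: 12 C, 1 I, 1 N, 2 O, 2 S.
Implicit hydrogens by atom environment:
  8 × C: 2 H each → 16
  2 × C: 1 H each → 2
  2 × C: no H
  2 × S: no H
  1 × I: no H
  1 × N (charge +1): no H
  1 × O: no H
  1 × O (charge -1): no H
  Total hydrogens = 18.
Molecular formula: C12H18INO2S2

C12H18INO2S2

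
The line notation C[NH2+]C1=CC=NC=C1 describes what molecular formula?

C6H9N2+

Heavy atoms from the SMILES: 6 C, 2 N.
Implicit hydrogens by atom environment:
  4 × C (aromatic): 1 H each → 4
  1 × C: 3 H
  1 × C (aromatic): no H
  1 × N (charge +1): 2 H
  1 × N (aromatic): no H
  Total hydrogens = 9.
Net charge +1.
Molecular formula: C6H9N2+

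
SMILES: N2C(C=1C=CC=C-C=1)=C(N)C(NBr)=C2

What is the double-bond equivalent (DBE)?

Molecular formula from the SMILES: C10H10BrN3.
DoU = (2C + 2 + N − H − X)/2 = (2·10 + 2 + 3 − 10 − 1)/2 = 14/2 = 7.
(Structurally: 2 ring(s) + 5 π bond(s) = 7.)

7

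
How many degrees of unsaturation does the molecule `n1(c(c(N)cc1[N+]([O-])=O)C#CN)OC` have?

Molecular formula from the SMILES: C7H8N4O3.
DoU = (2C + 2 + N − H − X)/2 = (2·7 + 2 + 4 − 8 − 0)/2 = 12/2 = 6.
(Structurally: 1 ring(s) + 5 π bond(s) = 6.)

6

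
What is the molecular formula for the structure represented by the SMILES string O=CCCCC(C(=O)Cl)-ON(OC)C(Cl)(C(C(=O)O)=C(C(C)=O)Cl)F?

Heavy atoms from the SMILES: 13 C, 3 Cl, 1 F, 1 N, 7 O.
Implicit hydrogens by atom environment:
  6 × C: no H
  6 × O: no H
  3 × C: 2 H each → 6
  3 × Cl: no H
  2 × C: 3 H each → 6
  2 × C: 1 H each → 2
  1 × F: no H
  1 × N: no H
  1 × O: 1 H
  Total hydrogens = 15.
Molecular formula: C13H15Cl3FNO7

C13H15Cl3FNO7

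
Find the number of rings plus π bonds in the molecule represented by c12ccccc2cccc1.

Molecular formula from the SMILES: C10H8.
DoU = (2C + 2 + N − H − X)/2 = (2·10 + 2 + 0 − 8 − 0)/2 = 14/2 = 7.
(Structurally: 2 ring(s) + 5 π bond(s) = 7.)

7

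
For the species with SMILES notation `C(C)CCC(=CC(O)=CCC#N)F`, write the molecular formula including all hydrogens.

C10H14FNO

Heavy atoms from the SMILES: 10 C, 1 F, 1 N, 1 O.
Implicit hydrogens by atom environment:
  4 × C: 2 H each → 8
  3 × C: no H
  2 × C: 1 H each → 2
  1 × C: 3 H
  1 × F: no H
  1 × N: no H
  1 × O: 1 H
  Total hydrogens = 14.
Molecular formula: C10H14FNO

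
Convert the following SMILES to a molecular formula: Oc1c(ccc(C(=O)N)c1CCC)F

Heavy atoms from the SMILES: 10 C, 1 F, 1 N, 2 O.
Implicit hydrogens by atom environment:
  4 × C (aromatic): no H
  2 × C: 2 H each → 4
  2 × C (aromatic): 1 H each → 2
  1 × C: 3 H
  1 × C: no H
  1 × F: no H
  1 × N: 2 H
  1 × O: 1 H
  1 × O: no H
  Total hydrogens = 12.
Molecular formula: C10H12FNO2

C10H12FNO2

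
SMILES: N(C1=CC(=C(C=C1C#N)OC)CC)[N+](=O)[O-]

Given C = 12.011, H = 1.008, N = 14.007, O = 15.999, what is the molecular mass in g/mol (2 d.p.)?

221.22

Molecular formula: C10H11N3O3.
M = 10×12.011 + 11×1.008 + 3×14.007 + 3×15.999 = 221.22 g/mol.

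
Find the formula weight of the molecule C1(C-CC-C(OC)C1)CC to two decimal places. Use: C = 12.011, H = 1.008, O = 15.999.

142.24

Molecular formula: C9H18O.
M = 9×12.011 + 18×1.008 + 1×15.999 = 142.24 g/mol.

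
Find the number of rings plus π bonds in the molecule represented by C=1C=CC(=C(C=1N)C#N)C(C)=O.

Molecular formula from the SMILES: C9H8N2O.
DoU = (2C + 2 + N − H − X)/2 = (2·9 + 2 + 2 − 8 − 0)/2 = 14/2 = 7.
(Structurally: 1 ring(s) + 6 π bond(s) = 7.)

7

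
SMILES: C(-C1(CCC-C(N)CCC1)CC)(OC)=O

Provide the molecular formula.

C12H23NO2

Heavy atoms from the SMILES: 12 C, 1 N, 2 O.
Implicit hydrogens by atom environment:
  7 × C: 2 H each → 14
  2 × C: 3 H each → 6
  2 × C: no H
  2 × O: no H
  1 × C: 1 H
  1 × N: 2 H
  Total hydrogens = 23.
Molecular formula: C12H23NO2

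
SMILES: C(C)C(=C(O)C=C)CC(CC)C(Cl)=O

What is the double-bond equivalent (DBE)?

3

Molecular formula from the SMILES: C11H17ClO2.
DoU = (2C + 2 + N − H − X)/2 = (2·11 + 2 + 0 − 17 − 1)/2 = 6/2 = 3.
(Structurally: 0 ring(s) + 3 π bond(s) = 3.)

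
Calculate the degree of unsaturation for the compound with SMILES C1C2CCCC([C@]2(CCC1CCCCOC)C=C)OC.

Molecular formula from the SMILES: C18H32O2.
DoU = (2C + 2 + N − H − X)/2 = (2·18 + 2 + 0 − 32 − 0)/2 = 6/2 = 3.
(Structurally: 2 ring(s) + 1 π bond(s) = 3.)

3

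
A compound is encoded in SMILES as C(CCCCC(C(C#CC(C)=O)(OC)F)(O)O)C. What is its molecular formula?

Heavy atoms from the SMILES: 13 C, 1 F, 4 O.
Implicit hydrogens by atom environment:
  5 × C: 2 H each → 10
  5 × C: no H
  3 × C: 3 H each → 9
  2 × O: 1 H each → 2
  2 × O: no H
  1 × F: no H
  Total hydrogens = 21.
Molecular formula: C13H21FO4

C13H21FO4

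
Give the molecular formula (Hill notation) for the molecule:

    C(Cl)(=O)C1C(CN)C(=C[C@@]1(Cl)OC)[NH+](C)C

Heavy atoms from the SMILES: 10 C, 2 Cl, 2 N, 2 O.
Implicit hydrogens by atom environment:
  3 × C: 3 H each → 9
  3 × C: 1 H each → 3
  3 × C: no H
  2 × Cl: no H
  2 × O: no H
  1 × C: 2 H
  1 × N: 2 H
  1 × N (charge +1): 1 H
  Total hydrogens = 17.
Net charge +1.
Molecular formula: C10H17Cl2N2O2+

C10H17Cl2N2O2+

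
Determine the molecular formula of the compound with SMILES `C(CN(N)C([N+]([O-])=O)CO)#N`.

C4H8N4O3

Heavy atoms from the SMILES: 4 C, 4 N, 3 O.
Implicit hydrogens by atom environment:
  2 × C: 2 H each → 4
  2 × N: no H
  1 × C: 1 H
  1 × C: no H
  1 × N: 2 H
  1 × N (charge +1): no H
  1 × O: 1 H
  1 × O: no H
  1 × O (charge -1): no H
  Total hydrogens = 8.
Molecular formula: C4H8N4O3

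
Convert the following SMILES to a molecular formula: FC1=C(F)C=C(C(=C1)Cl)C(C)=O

C8H5ClF2O

Heavy atoms from the SMILES: 8 C, 1 Cl, 2 F, 1 O.
Implicit hydrogens by atom environment:
  4 × C (aromatic): no H
  2 × C (aromatic): 1 H each → 2
  2 × F: no H
  1 × C: 3 H
  1 × C: no H
  1 × Cl: no H
  1 × O: no H
  Total hydrogens = 5.
Molecular formula: C8H5ClF2O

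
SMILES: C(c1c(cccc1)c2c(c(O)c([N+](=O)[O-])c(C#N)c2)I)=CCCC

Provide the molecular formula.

Heavy atoms from the SMILES: 18 C, 1 I, 2 N, 3 O.
Implicit hydrogens by atom environment:
  7 × C (aromatic): no H
  5 × C (aromatic): 1 H each → 5
  2 × C: 2 H each → 4
  2 × C: 1 H each → 2
  1 × C: 3 H
  1 × C: no H
  1 × I: no H
  1 × N (charge +1): no H
  1 × N: no H
  1 × O: 1 H
  1 × O: no H
  1 × O (charge -1): no H
  Total hydrogens = 15.
Molecular formula: C18H15IN2O3

C18H15IN2O3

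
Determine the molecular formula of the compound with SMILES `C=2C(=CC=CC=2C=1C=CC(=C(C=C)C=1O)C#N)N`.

Heavy atoms from the SMILES: 15 C, 2 N, 1 O.
Implicit hydrogens by atom environment:
  6 × C (aromatic): 1 H each → 6
  6 × C (aromatic): no H
  1 × C: 2 H
  1 × C: 1 H
  1 × C: no H
  1 × N: 2 H
  1 × N: no H
  1 × O: 1 H
  Total hydrogens = 12.
Molecular formula: C15H12N2O

C15H12N2O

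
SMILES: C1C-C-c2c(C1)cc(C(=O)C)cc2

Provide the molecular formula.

Heavy atoms from the SMILES: 12 C, 1 O.
Implicit hydrogens by atom environment:
  4 × C: 2 H each → 8
  3 × C (aromatic): 1 H each → 3
  3 × C (aromatic): no H
  1 × C: 3 H
  1 × C: no H
  1 × O: no H
  Total hydrogens = 14.
Molecular formula: C12H14O

C12H14O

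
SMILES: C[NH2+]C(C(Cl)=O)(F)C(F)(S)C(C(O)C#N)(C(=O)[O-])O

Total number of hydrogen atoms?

9

Hydrogens are implicit in SMILES; fill each atom to its normal valence:
  6 × C: no H
  2 × F: no H
  2 × O: 1 H each → 2
  2 × O: no H
  1 × C: 3 H
  1 × C: 1 H
  1 × Cl: no H
  1 × N (charge +1): 2 H
  1 × N: no H
  1 × O (charge -1): no H
  1 × S: 1 H
  Total hydrogens = 9.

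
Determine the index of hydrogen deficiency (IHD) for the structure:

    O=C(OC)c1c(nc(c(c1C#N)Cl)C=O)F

Molecular formula from the SMILES: C9H4ClFN2O3.
DoU = (2C + 2 + N − H − X)/2 = (2·9 + 2 + 2 − 4 − 2)/2 = 16/2 = 8.
(Structurally: 1 ring(s) + 7 π bond(s) = 8.)

8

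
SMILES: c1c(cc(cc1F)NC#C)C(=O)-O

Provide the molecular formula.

Heavy atoms from the SMILES: 9 C, 1 F, 1 N, 2 O.
Implicit hydrogens by atom environment:
  3 × C (aromatic): 1 H each → 3
  3 × C (aromatic): no H
  2 × C: no H
  1 × C: 1 H
  1 × F: no H
  1 × N: 1 H
  1 × O: 1 H
  1 × O: no H
  Total hydrogens = 6.
Molecular formula: C9H6FNO2

C9H6FNO2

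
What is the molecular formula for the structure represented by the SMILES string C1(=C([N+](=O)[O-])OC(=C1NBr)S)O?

C4H3BrN2O4S

Heavy atoms from the SMILES: 1 Br, 4 C, 2 N, 4 O, 1 S.
Implicit hydrogens by atom environment:
  4 × C (aromatic): no H
  1 × Br: no H
  1 × N: 1 H
  1 × N (charge +1): no H
  1 × O: 1 H
  1 × O (aromatic): no H
  1 × O: no H
  1 × O (charge -1): no H
  1 × S: 1 H
  Total hydrogens = 3.
Molecular formula: C4H3BrN2O4S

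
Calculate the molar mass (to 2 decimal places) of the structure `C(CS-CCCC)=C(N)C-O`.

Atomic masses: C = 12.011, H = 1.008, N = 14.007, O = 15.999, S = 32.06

Molecular formula: C8H17NOS.
M = 8×12.011 + 17×1.008 + 1×14.007 + 1×15.999 + 1×32.06 = 175.29 g/mol.

175.29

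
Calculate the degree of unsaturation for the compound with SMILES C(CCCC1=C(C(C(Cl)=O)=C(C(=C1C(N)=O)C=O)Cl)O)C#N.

Molecular formula from the SMILES: C14H12Cl2N2O4.
DoU = (2C + 2 + N − H − X)/2 = (2·14 + 2 + 2 − 12 − 2)/2 = 18/2 = 9.
(Structurally: 1 ring(s) + 8 π bond(s) = 9.)

9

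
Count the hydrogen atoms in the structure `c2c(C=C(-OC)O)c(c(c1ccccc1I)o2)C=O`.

Hydrogens are implicit in SMILES; fill each atom to its normal valence:
  5 × C (aromatic): 1 H each → 5
  5 × C (aromatic): no H
  2 × C: 1 H each → 2
  2 × O: no H
  1 × C: 3 H
  1 × C: no H
  1 × I: no H
  1 × O: 1 H
  1 × O (aromatic): no H
  Total hydrogens = 11.

11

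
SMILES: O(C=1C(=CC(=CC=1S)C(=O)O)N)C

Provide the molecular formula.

Heavy atoms from the SMILES: 8 C, 1 N, 3 O, 1 S.
Implicit hydrogens by atom environment:
  4 × C (aromatic): no H
  2 × C (aromatic): 1 H each → 2
  2 × O: no H
  1 × C: 3 H
  1 × C: no H
  1 × N: 2 H
  1 × O: 1 H
  1 × S: 1 H
  Total hydrogens = 9.
Molecular formula: C8H9NO3S

C8H9NO3S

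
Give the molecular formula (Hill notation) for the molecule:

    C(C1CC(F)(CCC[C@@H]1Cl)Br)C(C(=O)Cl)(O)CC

Heavy atoms from the SMILES: 1 Br, 12 C, 2 Cl, 1 F, 2 O.
Implicit hydrogens by atom environment:
  6 × C: 2 H each → 12
  3 × C: no H
  2 × C: 1 H each → 2
  2 × Cl: no H
  1 × Br: no H
  1 × C: 3 H
  1 × F: no H
  1 × O: 1 H
  1 × O: no H
  Total hydrogens = 18.
Molecular formula: C12H18BrCl2FO2

C12H18BrCl2FO2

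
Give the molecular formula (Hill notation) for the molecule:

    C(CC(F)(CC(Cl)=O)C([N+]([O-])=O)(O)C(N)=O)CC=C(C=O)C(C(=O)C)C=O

Heavy atoms from the SMILES: 15 C, 1 Cl, 1 F, 2 N, 8 O.
Implicit hydrogens by atom environment:
  6 × C: no H
  6 × O: no H
  4 × C: 2 H each → 8
  4 × C: 1 H each → 4
  1 × C: 3 H
  1 × Cl: no H
  1 × F: no H
  1 × N: 2 H
  1 × N (charge +1): no H
  1 × O: 1 H
  1 × O (charge -1): no H
  Total hydrogens = 18.
Molecular formula: C15H18ClFN2O8

C15H18ClFN2O8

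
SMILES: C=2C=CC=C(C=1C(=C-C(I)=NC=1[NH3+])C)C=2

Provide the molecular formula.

Heavy atoms from the SMILES: 12 C, 1 I, 2 N.
Implicit hydrogens by atom environment:
  6 × C (aromatic): 1 H each → 6
  5 × C (aromatic): no H
  1 × C: 3 H
  1 × I: no H
  1 × N (charge +1): 3 H
  1 × N (aromatic): no H
  Total hydrogens = 12.
Net charge +1.
Molecular formula: C12H12IN2+

C12H12IN2+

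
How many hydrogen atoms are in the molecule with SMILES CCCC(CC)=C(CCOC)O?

20

Hydrogens are implicit in SMILES; fill each atom to its normal valence:
  5 × C: 2 H each → 10
  3 × C: 3 H each → 9
  2 × C: no H
  1 × O: 1 H
  1 × O: no H
  Total hydrogens = 20.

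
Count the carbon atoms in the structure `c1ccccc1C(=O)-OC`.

The symbol for carbon appears 8 times in the SMILES. Lowercase c denotes aromatic carbon and counts toward C.

8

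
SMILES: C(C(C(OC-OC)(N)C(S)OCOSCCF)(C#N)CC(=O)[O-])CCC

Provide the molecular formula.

C15H26FN2O6S2-

Heavy atoms from the SMILES: 15 C, 1 F, 2 N, 6 O, 2 S.
Implicit hydrogens by atom environment:
  8 × C: 2 H each → 16
  5 × O: no H
  4 × C: no H
  2 × C: 3 H each → 6
  1 × C: 1 H
  1 × F: no H
  1 × N: 2 H
  1 × N: no H
  1 × O (charge -1): no H
  1 × S: 1 H
  1 × S: no H
  Total hydrogens = 26.
Net charge -1.
Molecular formula: C15H26FN2O6S2-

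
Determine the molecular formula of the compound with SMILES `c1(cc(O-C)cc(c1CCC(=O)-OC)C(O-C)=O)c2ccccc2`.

C19H20O5

Heavy atoms from the SMILES: 19 C, 5 O.
Implicit hydrogens by atom environment:
  7 × C (aromatic): 1 H each → 7
  5 × C (aromatic): no H
  5 × O: no H
  3 × C: 3 H each → 9
  2 × C: 2 H each → 4
  2 × C: no H
  Total hydrogens = 20.
Molecular formula: C19H20O5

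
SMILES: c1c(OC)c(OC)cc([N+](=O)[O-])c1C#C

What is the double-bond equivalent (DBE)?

Molecular formula from the SMILES: C10H9NO4.
DoU = (2C + 2 + N − H − X)/2 = (2·10 + 2 + 1 − 9 − 0)/2 = 14/2 = 7.
(Structurally: 1 ring(s) + 6 π bond(s) = 7.)

7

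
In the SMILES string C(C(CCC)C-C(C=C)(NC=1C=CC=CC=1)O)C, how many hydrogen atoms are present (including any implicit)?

Hydrogens are implicit in SMILES; fill each atom to its normal valence:
  5 × C: 2 H each → 10
  5 × C (aromatic): 1 H each → 5
  2 × C: 3 H each → 6
  2 × C: 1 H each → 2
  1 × C: no H
  1 × C (aromatic): no H
  1 × N: 1 H
  1 × O: 1 H
  Total hydrogens = 25.

25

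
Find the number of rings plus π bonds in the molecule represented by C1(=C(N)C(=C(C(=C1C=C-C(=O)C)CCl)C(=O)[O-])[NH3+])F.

7

Molecular formula from the SMILES: C12H12ClFN2O3.
DoU = (2C + 2 + N − H − X)/2 = (2·12 + 2 + 2 − 12 − 2)/2 = 14/2 = 7.
(Structurally: 1 ring(s) + 6 π bond(s) = 7.)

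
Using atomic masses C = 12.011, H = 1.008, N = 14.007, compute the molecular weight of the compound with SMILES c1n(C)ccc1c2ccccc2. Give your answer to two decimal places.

157.22

Molecular formula: C11H11N.
M = 11×12.011 + 11×1.008 + 1×14.007 = 157.22 g/mol.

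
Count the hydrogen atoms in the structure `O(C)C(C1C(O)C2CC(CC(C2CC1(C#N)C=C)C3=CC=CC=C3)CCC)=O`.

31

Hydrogens are implicit in SMILES; fill each atom to its normal valence:
  7 × C: 1 H each → 7
  6 × C: 2 H each → 12
  5 × C (aromatic): 1 H each → 5
  3 × C: no H
  2 × C: 3 H each → 6
  2 × O: no H
  1 × C (aromatic): no H
  1 × N: no H
  1 × O: 1 H
  Total hydrogens = 31.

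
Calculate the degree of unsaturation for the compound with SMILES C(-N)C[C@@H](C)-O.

Molecular formula from the SMILES: C4H11NO.
DoU = (2C + 2 + N − H − X)/2 = (2·4 + 2 + 1 − 11 − 0)/2 = 0/2 = 0.
(Structurally: 0 ring(s) + 0 π bond(s) = 0.)

0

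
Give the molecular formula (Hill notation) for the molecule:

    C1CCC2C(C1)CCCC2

C10H18

Heavy atoms from the SMILES: 10 C.
Implicit hydrogens by atom environment:
  8 × C: 2 H each → 16
  2 × C: 1 H each → 2
  Total hydrogens = 18.
Molecular formula: C10H18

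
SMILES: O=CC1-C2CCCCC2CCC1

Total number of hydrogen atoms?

Hydrogens are implicit in SMILES; fill each atom to its normal valence:
  7 × C: 2 H each → 14
  4 × C: 1 H each → 4
  1 × O: no H
  Total hydrogens = 18.

18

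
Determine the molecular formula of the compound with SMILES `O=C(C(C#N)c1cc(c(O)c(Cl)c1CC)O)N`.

Heavy atoms from the SMILES: 11 C, 1 Cl, 2 N, 3 O.
Implicit hydrogens by atom environment:
  5 × C (aromatic): no H
  2 × C: no H
  2 × O: 1 H each → 2
  1 × C: 3 H
  1 × C: 2 H
  1 × C (aromatic): 1 H
  1 × C: 1 H
  1 × Cl: no H
  1 × N: 2 H
  1 × N: no H
  1 × O: no H
  Total hydrogens = 11.
Molecular formula: C11H11ClN2O3

C11H11ClN2O3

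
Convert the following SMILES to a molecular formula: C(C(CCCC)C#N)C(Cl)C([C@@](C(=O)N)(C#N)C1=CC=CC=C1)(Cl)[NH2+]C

Heavy atoms from the SMILES: 19 C, 2 Cl, 4 N, 1 O.
Implicit hydrogens by atom environment:
  5 × C (aromatic): 1 H each → 5
  5 × C: no H
  4 × C: 2 H each → 8
  2 × C: 3 H each → 6
  2 × C: 1 H each → 2
  2 × Cl: no H
  2 × N: no H
  1 × C (aromatic): no H
  1 × N (charge +1): 2 H
  1 × N: 2 H
  1 × O: no H
  Total hydrogens = 25.
Net charge +1.
Molecular formula: C19H25Cl2N4O+

C19H25Cl2N4O+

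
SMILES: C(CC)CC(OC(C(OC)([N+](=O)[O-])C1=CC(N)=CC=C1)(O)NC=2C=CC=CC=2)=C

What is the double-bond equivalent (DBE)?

10

Molecular formula from the SMILES: C21H27N3O5.
DoU = (2C + 2 + N − H − X)/2 = (2·21 + 2 + 3 − 27 − 0)/2 = 20/2 = 10.
(Structurally: 2 ring(s) + 8 π bond(s) = 10.)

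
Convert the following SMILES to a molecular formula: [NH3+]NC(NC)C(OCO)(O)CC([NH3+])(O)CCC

[C9H26N4O4]2+

Heavy atoms from the SMILES: 9 C, 4 N, 4 O.
Implicit hydrogens by atom environment:
  4 × C: 2 H each → 8
  3 × O: 1 H each → 3
  2 × C: 3 H each → 6
  2 × C: no H
  2 × N (charge +1): 3 H each → 6
  2 × N: 1 H each → 2
  1 × C: 1 H
  1 × O: no H
  Total hydrogens = 26.
Net charge +2.
Molecular formula: [C9H26N4O4]2+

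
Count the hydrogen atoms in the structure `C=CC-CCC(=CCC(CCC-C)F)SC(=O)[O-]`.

22

Hydrogens are implicit in SMILES; fill each atom to its normal valence:
  8 × C: 2 H each → 16
  3 × C: 1 H each → 3
  2 × C: no H
  1 × C: 3 H
  1 × F: no H
  1 × O: no H
  1 × O (charge -1): no H
  1 × S: no H
  Total hydrogens = 22.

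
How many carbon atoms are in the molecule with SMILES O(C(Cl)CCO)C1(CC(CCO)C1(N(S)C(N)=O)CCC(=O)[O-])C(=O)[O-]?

The symbol for carbon appears 14 times in the SMILES. (Cl is a single chlorine, not C + l.)

14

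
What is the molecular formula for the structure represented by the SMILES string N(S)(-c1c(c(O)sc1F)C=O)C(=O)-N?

C6H5FN2O3S2

Heavy atoms from the SMILES: 6 C, 1 F, 2 N, 3 O, 2 S.
Implicit hydrogens by atom environment:
  4 × C (aromatic): no H
  2 × O: no H
  1 × C: 1 H
  1 × C: no H
  1 × F: no H
  1 × N: 2 H
  1 × N: no H
  1 × O: 1 H
  1 × S: 1 H
  1 × S (aromatic): no H
  Total hydrogens = 5.
Molecular formula: C6H5FN2O3S2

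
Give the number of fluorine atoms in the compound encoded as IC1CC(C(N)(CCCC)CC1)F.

The symbol for fluorine appears 1 time in the SMILES.

1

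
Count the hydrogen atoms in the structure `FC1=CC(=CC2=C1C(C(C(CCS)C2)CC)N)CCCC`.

Hydrogens are implicit in SMILES; fill each atom to its normal valence:
  7 × C: 2 H each → 14
  4 × C (aromatic): no H
  3 × C: 1 H each → 3
  2 × C: 3 H each → 6
  2 × C (aromatic): 1 H each → 2
  1 × F: no H
  1 × N: 2 H
  1 × S: 1 H
  Total hydrogens = 28.

28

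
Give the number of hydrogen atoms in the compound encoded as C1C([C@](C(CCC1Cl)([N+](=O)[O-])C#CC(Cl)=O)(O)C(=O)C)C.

15

Hydrogens are implicit in SMILES; fill each atom to its normal valence:
  6 × C: no H
  3 × C: 2 H each → 6
  3 × O: no H
  2 × C: 3 H each → 6
  2 × C: 1 H each → 2
  2 × Cl: no H
  1 × N (charge +1): no H
  1 × O: 1 H
  1 × O (charge -1): no H
  Total hydrogens = 15.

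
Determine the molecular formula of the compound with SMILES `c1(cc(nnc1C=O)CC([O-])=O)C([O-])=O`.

[C8H4N2O5]2-

Heavy atoms from the SMILES: 8 C, 2 N, 5 O.
Implicit hydrogens by atom environment:
  3 × C (aromatic): no H
  3 × O: no H
  2 × C: no H
  2 × N (aromatic): no H
  2 × O (charge -1): no H
  1 × C: 2 H
  1 × C (aromatic): 1 H
  1 × C: 1 H
  Total hydrogens = 4.
Net charge -2.
Molecular formula: [C8H4N2O5]2-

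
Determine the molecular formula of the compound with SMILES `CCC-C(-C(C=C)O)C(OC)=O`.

Heavy atoms from the SMILES: 9 C, 3 O.
Implicit hydrogens by atom environment:
  3 × C: 2 H each → 6
  3 × C: 1 H each → 3
  2 × C: 3 H each → 6
  2 × O: no H
  1 × C: no H
  1 × O: 1 H
  Total hydrogens = 16.
Molecular formula: C9H16O3

C9H16O3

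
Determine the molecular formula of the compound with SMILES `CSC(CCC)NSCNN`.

Heavy atoms from the SMILES: 6 C, 3 N, 2 S.
Implicit hydrogens by atom environment:
  3 × C: 2 H each → 6
  2 × C: 3 H each → 6
  2 × N: 1 H each → 2
  2 × S: no H
  1 × C: 1 H
  1 × N: 2 H
  Total hydrogens = 17.
Molecular formula: C6H17N3S2

C6H17N3S2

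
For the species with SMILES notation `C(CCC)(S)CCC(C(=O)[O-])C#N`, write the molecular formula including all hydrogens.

C9H14NO2S-

Heavy atoms from the SMILES: 9 C, 1 N, 2 O, 1 S.
Implicit hydrogens by atom environment:
  4 × C: 2 H each → 8
  2 × C: 1 H each → 2
  2 × C: no H
  1 × C: 3 H
  1 × N: no H
  1 × O: no H
  1 × O (charge -1): no H
  1 × S: 1 H
  Total hydrogens = 14.
Net charge -1.
Molecular formula: C9H14NO2S-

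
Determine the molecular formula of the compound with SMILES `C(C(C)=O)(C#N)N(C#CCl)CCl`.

C7H6Cl2N2O

Heavy atoms from the SMILES: 7 C, 2 Cl, 2 N, 1 O.
Implicit hydrogens by atom environment:
  4 × C: no H
  2 × Cl: no H
  2 × N: no H
  1 × C: 3 H
  1 × C: 2 H
  1 × C: 1 H
  1 × O: no H
  Total hydrogens = 6.
Molecular formula: C7H6Cl2N2O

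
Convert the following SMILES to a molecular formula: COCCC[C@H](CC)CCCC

C11H24O

Heavy atoms from the SMILES: 11 C, 1 O.
Implicit hydrogens by atom environment:
  7 × C: 2 H each → 14
  3 × C: 3 H each → 9
  1 × C: 1 H
  1 × O: no H
  Total hydrogens = 24.
Molecular formula: C11H24O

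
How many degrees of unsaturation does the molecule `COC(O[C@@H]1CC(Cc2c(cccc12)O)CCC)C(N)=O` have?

6

Molecular formula from the SMILES: C16H23NO4.
DoU = (2C + 2 + N − H − X)/2 = (2·16 + 2 + 1 − 23 − 0)/2 = 12/2 = 6.
(Structurally: 2 ring(s) + 4 π bond(s) = 6.)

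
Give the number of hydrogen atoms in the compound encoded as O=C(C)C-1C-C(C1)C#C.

Hydrogens are implicit in SMILES; fill each atom to its normal valence:
  3 × C: 1 H each → 3
  2 × C: 2 H each → 4
  2 × C: no H
  1 × C: 3 H
  1 × O: no H
  Total hydrogens = 10.

10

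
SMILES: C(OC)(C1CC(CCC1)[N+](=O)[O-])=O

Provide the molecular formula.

Heavy atoms from the SMILES: 8 C, 1 N, 4 O.
Implicit hydrogens by atom environment:
  4 × C: 2 H each → 8
  3 × O: no H
  2 × C: 1 H each → 2
  1 × C: 3 H
  1 × C: no H
  1 × N (charge +1): no H
  1 × O (charge -1): no H
  Total hydrogens = 13.
Molecular formula: C8H13NO4

C8H13NO4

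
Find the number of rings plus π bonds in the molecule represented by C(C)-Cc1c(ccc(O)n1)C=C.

5

Molecular formula from the SMILES: C10H13NO.
DoU = (2C + 2 + N − H − X)/2 = (2·10 + 2 + 1 − 13 − 0)/2 = 10/2 = 5.
(Structurally: 1 ring(s) + 4 π bond(s) = 5.)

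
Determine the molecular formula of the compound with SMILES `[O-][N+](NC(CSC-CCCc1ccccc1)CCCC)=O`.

Heavy atoms from the SMILES: 16 C, 2 N, 2 O, 1 S.
Implicit hydrogens by atom environment:
  8 × C: 2 H each → 16
  5 × C (aromatic): 1 H each → 5
  1 × C: 3 H
  1 × C: 1 H
  1 × C (aromatic): no H
  1 × N: 1 H
  1 × N (charge +1): no H
  1 × O: no H
  1 × O (charge -1): no H
  1 × S: no H
  Total hydrogens = 26.
Molecular formula: C16H26N2O2S

C16H26N2O2S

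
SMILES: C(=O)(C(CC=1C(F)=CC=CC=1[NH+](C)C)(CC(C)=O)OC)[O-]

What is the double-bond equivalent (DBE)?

Molecular formula from the SMILES: C15H20FNO4.
DoU = (2C + 2 + N − H − X)/2 = (2·15 + 2 + 1 − 20 − 1)/2 = 12/2 = 6.
(Structurally: 1 ring(s) + 5 π bond(s) = 6.)

6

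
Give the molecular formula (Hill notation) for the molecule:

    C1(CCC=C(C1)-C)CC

Heavy atoms from the SMILES: 9 C.
Implicit hydrogens by atom environment:
  4 × C: 2 H each → 8
  2 × C: 3 H each → 6
  2 × C: 1 H each → 2
  1 × C: no H
  Total hydrogens = 16.
Molecular formula: C9H16

C9H16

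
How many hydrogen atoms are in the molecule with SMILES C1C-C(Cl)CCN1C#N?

Hydrogens are implicit in SMILES; fill each atom to its normal valence:
  4 × C: 2 H each → 8
  2 × N: no H
  1 × C: 1 H
  1 × C: no H
  1 × Cl: no H
  Total hydrogens = 9.

9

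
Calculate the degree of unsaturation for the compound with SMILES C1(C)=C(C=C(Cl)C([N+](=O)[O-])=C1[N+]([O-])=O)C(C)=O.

7

Molecular formula from the SMILES: C9H7ClN2O5.
DoU = (2C + 2 + N − H − X)/2 = (2·9 + 2 + 2 − 7 − 1)/2 = 14/2 = 7.
(Structurally: 1 ring(s) + 6 π bond(s) = 7.)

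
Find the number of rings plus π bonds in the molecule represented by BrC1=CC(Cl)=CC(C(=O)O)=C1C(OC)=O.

Molecular formula from the SMILES: C9H6BrClO4.
DoU = (2C + 2 + N − H − X)/2 = (2·9 + 2 + 0 − 6 − 2)/2 = 12/2 = 6.
(Structurally: 1 ring(s) + 5 π bond(s) = 6.)

6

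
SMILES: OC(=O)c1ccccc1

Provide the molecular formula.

Heavy atoms from the SMILES: 7 C, 2 O.
Implicit hydrogens by atom environment:
  5 × C (aromatic): 1 H each → 5
  1 × C (aromatic): no H
  1 × C: no H
  1 × O: 1 H
  1 × O: no H
  Total hydrogens = 6.
Molecular formula: C7H6O2

C7H6O2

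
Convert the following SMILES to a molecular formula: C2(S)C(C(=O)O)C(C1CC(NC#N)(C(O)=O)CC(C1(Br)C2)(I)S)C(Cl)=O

Heavy atoms from the SMILES: 1 Br, 14 C, 1 Cl, 1 I, 2 N, 5 O, 2 S.
Implicit hydrogens by atom environment:
  7 × C: no H
  4 × C: 1 H each → 4
  3 × C: 2 H each → 6
  3 × O: no H
  2 × O: 1 H each → 2
  2 × S: 1 H each → 2
  1 × Br: no H
  1 × Cl: no H
  1 × I: no H
  1 × N: 1 H
  1 × N: no H
  Total hydrogens = 15.
Molecular formula: C14H15BrClIN2O5S2

C14H15BrClIN2O5S2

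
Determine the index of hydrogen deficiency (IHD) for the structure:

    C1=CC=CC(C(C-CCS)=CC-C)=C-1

Molecular formula from the SMILES: C13H18S.
DoU = (2C + 2 + N − H − X)/2 = (2·13 + 2 + 0 − 18 − 0)/2 = 10/2 = 5.
(Structurally: 1 ring(s) + 4 π bond(s) = 5.)

5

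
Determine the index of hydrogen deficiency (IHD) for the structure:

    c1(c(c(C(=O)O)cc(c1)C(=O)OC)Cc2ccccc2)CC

Molecular formula from the SMILES: C18H18O4.
DoU = (2C + 2 + N − H − X)/2 = (2·18 + 2 + 0 − 18 − 0)/2 = 20/2 = 10.
(Structurally: 2 ring(s) + 8 π bond(s) = 10.)

10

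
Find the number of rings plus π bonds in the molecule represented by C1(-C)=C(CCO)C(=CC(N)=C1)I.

4

Molecular formula from the SMILES: C9H12INO.
DoU = (2C + 2 + N − H − X)/2 = (2·9 + 2 + 1 − 12 − 1)/2 = 8/2 = 4.
(Structurally: 1 ring(s) + 3 π bond(s) = 4.)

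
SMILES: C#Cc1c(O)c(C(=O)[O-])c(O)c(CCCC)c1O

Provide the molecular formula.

Heavy atoms from the SMILES: 13 C, 5 O.
Implicit hydrogens by atom environment:
  6 × C (aromatic): no H
  3 × C: 2 H each → 6
  3 × O: 1 H each → 3
  2 × C: no H
  1 × C: 3 H
  1 × C: 1 H
  1 × O: no H
  1 × O (charge -1): no H
  Total hydrogens = 13.
Net charge -1.
Molecular formula: C13H13O5-

C13H13O5-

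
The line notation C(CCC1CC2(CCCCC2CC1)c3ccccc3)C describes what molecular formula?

Heavy atoms from the SMILES: 20 C.
Implicit hydrogens by atom environment:
  10 × C: 2 H each → 20
  5 × C (aromatic): 1 H each → 5
  2 × C: 1 H each → 2
  1 × C: 3 H
  1 × C: no H
  1 × C (aromatic): no H
  Total hydrogens = 30.
Molecular formula: C20H30

C20H30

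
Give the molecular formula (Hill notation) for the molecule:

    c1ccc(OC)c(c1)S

Heavy atoms from the SMILES: 7 C, 1 O, 1 S.
Implicit hydrogens by atom environment:
  4 × C (aromatic): 1 H each → 4
  2 × C (aromatic): no H
  1 × C: 3 H
  1 × O: no H
  1 × S: 1 H
  Total hydrogens = 8.
Molecular formula: C7H8OS

C7H8OS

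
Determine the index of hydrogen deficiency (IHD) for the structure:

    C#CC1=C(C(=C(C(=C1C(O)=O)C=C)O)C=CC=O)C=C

Molecular formula from the SMILES: C16H12O4.
DoU = (2C + 2 + N − H − X)/2 = (2·16 + 2 + 0 − 12 − 0)/2 = 22/2 = 11.
(Structurally: 1 ring(s) + 10 π bond(s) = 11.)

11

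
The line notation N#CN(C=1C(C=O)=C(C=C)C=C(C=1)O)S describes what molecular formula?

Heavy atoms from the SMILES: 10 C, 2 N, 2 O, 1 S.
Implicit hydrogens by atom environment:
  4 × C (aromatic): no H
  2 × C (aromatic): 1 H each → 2
  2 × C: 1 H each → 2
  2 × N: no H
  1 × C: 2 H
  1 × C: no H
  1 × O: 1 H
  1 × O: no H
  1 × S: 1 H
  Total hydrogens = 8.
Molecular formula: C10H8N2O2S

C10H8N2O2S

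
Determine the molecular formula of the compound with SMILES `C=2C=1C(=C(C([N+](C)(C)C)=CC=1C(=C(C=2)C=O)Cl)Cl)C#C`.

C16H14Cl2NO+

Heavy atoms from the SMILES: 16 C, 2 Cl, 1 N, 1 O.
Implicit hydrogens by atom environment:
  7 × C (aromatic): no H
  3 × C: 3 H each → 9
  3 × C (aromatic): 1 H each → 3
  2 × C: 1 H each → 2
  2 × Cl: no H
  1 × C: no H
  1 × N (charge +1): no H
  1 × O: no H
  Total hydrogens = 14.
Net charge +1.
Molecular formula: C16H14Cl2NO+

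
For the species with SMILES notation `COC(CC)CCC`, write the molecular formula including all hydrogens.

C7H16O

Heavy atoms from the SMILES: 7 C, 1 O.
Implicit hydrogens by atom environment:
  3 × C: 3 H each → 9
  3 × C: 2 H each → 6
  1 × C: 1 H
  1 × O: no H
  Total hydrogens = 16.
Molecular formula: C7H16O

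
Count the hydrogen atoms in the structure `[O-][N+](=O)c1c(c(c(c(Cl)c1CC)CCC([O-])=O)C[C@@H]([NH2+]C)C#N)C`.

Hydrogens are implicit in SMILES; fill each atom to its normal valence:
  6 × C (aromatic): no H
  4 × C: 2 H each → 8
  3 × C: 3 H each → 9
  2 × C: no H
  2 × O: no H
  2 × O (charge -1): no H
  1 × C: 1 H
  1 × Cl: no H
  1 × N (charge +1): 2 H
  1 × N (charge +1): no H
  1 × N: no H
  Total hydrogens = 20.

20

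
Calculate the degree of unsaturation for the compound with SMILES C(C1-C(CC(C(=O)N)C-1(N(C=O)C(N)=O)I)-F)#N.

Molecular formula from the SMILES: C9H10FIN4O3.
DoU = (2C + 2 + N − H − X)/2 = (2·9 + 2 + 4 − 10 − 2)/2 = 12/2 = 6.
(Structurally: 1 ring(s) + 5 π bond(s) = 6.)

6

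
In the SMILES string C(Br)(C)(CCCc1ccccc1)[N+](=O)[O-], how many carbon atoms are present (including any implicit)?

The symbol for carbon appears 11 times in the SMILES. Lowercase c denotes aromatic carbon and counts toward C.

11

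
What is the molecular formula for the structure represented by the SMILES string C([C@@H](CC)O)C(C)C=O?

Heavy atoms from the SMILES: 7 C, 2 O.
Implicit hydrogens by atom environment:
  3 × C: 1 H each → 3
  2 × C: 3 H each → 6
  2 × C: 2 H each → 4
  1 × O: 1 H
  1 × O: no H
  Total hydrogens = 14.
Molecular formula: C7H14O2

C7H14O2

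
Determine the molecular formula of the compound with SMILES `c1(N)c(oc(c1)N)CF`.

Heavy atoms from the SMILES: 5 C, 1 F, 2 N, 1 O.
Implicit hydrogens by atom environment:
  3 × C (aromatic): no H
  2 × N: 2 H each → 4
  1 × C: 2 H
  1 × C (aromatic): 1 H
  1 × F: no H
  1 × O (aromatic): no H
  Total hydrogens = 7.
Molecular formula: C5H7FN2O

C5H7FN2O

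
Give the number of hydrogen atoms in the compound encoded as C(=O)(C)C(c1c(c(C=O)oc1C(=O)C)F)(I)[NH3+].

10

Hydrogens are implicit in SMILES; fill each atom to its normal valence:
  4 × C (aromatic): no H
  3 × C: no H
  3 × O: no H
  2 × C: 3 H each → 6
  1 × C: 1 H
  1 × F: no H
  1 × I: no H
  1 × N (charge +1): 3 H
  1 × O (aromatic): no H
  Total hydrogens = 10.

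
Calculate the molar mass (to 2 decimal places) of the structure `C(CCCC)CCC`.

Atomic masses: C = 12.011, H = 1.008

Molecular formula: C8H18.
M = 8×12.011 + 18×1.008 = 114.23 g/mol.

114.23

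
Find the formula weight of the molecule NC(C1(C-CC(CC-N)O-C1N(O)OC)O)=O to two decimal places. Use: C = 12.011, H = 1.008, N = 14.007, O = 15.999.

Molecular formula: C9H19N3O5.
M = 9×12.011 + 19×1.008 + 3×14.007 + 5×15.999 = 249.27 g/mol.

249.27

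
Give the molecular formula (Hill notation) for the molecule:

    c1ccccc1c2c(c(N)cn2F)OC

Heavy atoms from the SMILES: 11 C, 1 F, 2 N, 1 O.
Implicit hydrogens by atom environment:
  6 × C (aromatic): 1 H each → 6
  4 × C (aromatic): no H
  1 × C: 3 H
  1 × F: no H
  1 × N: 2 H
  1 × N (aromatic): no H
  1 × O: no H
  Total hydrogens = 11.
Molecular formula: C11H11FN2O

C11H11FN2O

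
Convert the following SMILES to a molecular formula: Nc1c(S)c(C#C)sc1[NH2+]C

Heavy atoms from the SMILES: 7 C, 2 N, 2 S.
Implicit hydrogens by atom environment:
  4 × C (aromatic): no H
  1 × C: 3 H
  1 × C: 1 H
  1 × C: no H
  1 × N: 2 H
  1 × N (charge +1): 2 H
  1 × S: 1 H
  1 × S (aromatic): no H
  Total hydrogens = 9.
Net charge +1.
Molecular formula: C7H9N2S2+

C7H9N2S2+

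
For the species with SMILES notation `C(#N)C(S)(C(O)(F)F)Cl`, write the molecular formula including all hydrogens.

Heavy atoms from the SMILES: 3 C, 1 Cl, 2 F, 1 N, 1 O, 1 S.
Implicit hydrogens by atom environment:
  3 × C: no H
  2 × F: no H
  1 × Cl: no H
  1 × N: no H
  1 × O: 1 H
  1 × S: 1 H
  Total hydrogens = 2.
Molecular formula: C3H2ClF2NOS

C3H2ClF2NOS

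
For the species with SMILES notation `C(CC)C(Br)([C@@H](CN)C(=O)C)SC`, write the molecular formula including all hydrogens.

Heavy atoms from the SMILES: 1 Br, 9 C, 1 N, 1 O, 1 S.
Implicit hydrogens by atom environment:
  3 × C: 3 H each → 9
  3 × C: 2 H each → 6
  2 × C: no H
  1 × Br: no H
  1 × C: 1 H
  1 × N: 2 H
  1 × O: no H
  1 × S: no H
  Total hydrogens = 18.
Molecular formula: C9H18BrNOS

C9H18BrNOS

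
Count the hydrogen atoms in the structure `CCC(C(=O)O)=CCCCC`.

16

Hydrogens are implicit in SMILES; fill each atom to its normal valence:
  4 × C: 2 H each → 8
  2 × C: 3 H each → 6
  2 × C: no H
  1 × C: 1 H
  1 × O: 1 H
  1 × O: no H
  Total hydrogens = 16.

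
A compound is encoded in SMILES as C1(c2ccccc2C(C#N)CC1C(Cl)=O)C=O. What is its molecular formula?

C13H10ClNO2

Heavy atoms from the SMILES: 13 C, 1 Cl, 1 N, 2 O.
Implicit hydrogens by atom environment:
  4 × C (aromatic): 1 H each → 4
  4 × C: 1 H each → 4
  2 × C (aromatic): no H
  2 × C: no H
  2 × O: no H
  1 × C: 2 H
  1 × Cl: no H
  1 × N: no H
  Total hydrogens = 10.
Molecular formula: C13H10ClNO2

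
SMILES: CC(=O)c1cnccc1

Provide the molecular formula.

Heavy atoms from the SMILES: 7 C, 1 N, 1 O.
Implicit hydrogens by atom environment:
  4 × C (aromatic): 1 H each → 4
  1 × C: 3 H
  1 × C (aromatic): no H
  1 × C: no H
  1 × N (aromatic): no H
  1 × O: no H
  Total hydrogens = 7.
Molecular formula: C7H7NO

C7H7NO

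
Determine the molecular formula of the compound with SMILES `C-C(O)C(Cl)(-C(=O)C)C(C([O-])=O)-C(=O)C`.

Heavy atoms from the SMILES: 9 C, 1 Cl, 5 O.
Implicit hydrogens by atom environment:
  4 × C: no H
  3 × C: 3 H each → 9
  3 × O: no H
  2 × C: 1 H each → 2
  1 × Cl: no H
  1 × O: 1 H
  1 × O (charge -1): no H
  Total hydrogens = 12.
Net charge -1.
Molecular formula: C9H12ClO5-

C9H12ClO5-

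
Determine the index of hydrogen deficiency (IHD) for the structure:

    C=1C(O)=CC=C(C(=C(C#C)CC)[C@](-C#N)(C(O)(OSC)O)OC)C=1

Molecular formula from the SMILES: C17H19NO5S.
DoU = (2C + 2 + N − H − X)/2 = (2·17 + 2 + 1 − 19 − 0)/2 = 18/2 = 9.
(Structurally: 1 ring(s) + 8 π bond(s) = 9.)

9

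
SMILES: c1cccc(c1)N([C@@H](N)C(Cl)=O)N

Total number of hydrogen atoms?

Hydrogens are implicit in SMILES; fill each atom to its normal valence:
  5 × C (aromatic): 1 H each → 5
  2 × N: 2 H each → 4
  1 × C: 1 H
  1 × C: no H
  1 × C (aromatic): no H
  1 × Cl: no H
  1 × N: no H
  1 × O: no H
  Total hydrogens = 10.

10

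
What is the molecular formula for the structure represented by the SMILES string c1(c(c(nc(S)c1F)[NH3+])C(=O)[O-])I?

Heavy atoms from the SMILES: 6 C, 1 F, 1 I, 2 N, 2 O, 1 S.
Implicit hydrogens by atom environment:
  5 × C (aromatic): no H
  1 × C: no H
  1 × F: no H
  1 × I: no H
  1 × N (charge +1): 3 H
  1 × N (aromatic): no H
  1 × O: no H
  1 × O (charge -1): no H
  1 × S: 1 H
  Total hydrogens = 4.
Molecular formula: C6H4FIN2O2S

C6H4FIN2O2S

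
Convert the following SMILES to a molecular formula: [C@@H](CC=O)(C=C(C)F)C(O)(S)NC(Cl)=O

Heavy atoms from the SMILES: 8 C, 1 Cl, 1 F, 1 N, 3 O, 1 S.
Implicit hydrogens by atom environment:
  3 × C: 1 H each → 3
  3 × C: no H
  2 × O: no H
  1 × C: 3 H
  1 × C: 2 H
  1 × Cl: no H
  1 × F: no H
  1 × N: 1 H
  1 × O: 1 H
  1 × S: 1 H
  Total hydrogens = 11.
Molecular formula: C8H11ClFNO3S

C8H11ClFNO3S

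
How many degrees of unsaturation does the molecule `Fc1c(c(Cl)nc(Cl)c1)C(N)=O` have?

Molecular formula from the SMILES: C6H3Cl2FN2O.
DoU = (2C + 2 + N − H − X)/2 = (2·6 + 2 + 2 − 3 − 3)/2 = 10/2 = 5.
(Structurally: 1 ring(s) + 4 π bond(s) = 5.)

5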